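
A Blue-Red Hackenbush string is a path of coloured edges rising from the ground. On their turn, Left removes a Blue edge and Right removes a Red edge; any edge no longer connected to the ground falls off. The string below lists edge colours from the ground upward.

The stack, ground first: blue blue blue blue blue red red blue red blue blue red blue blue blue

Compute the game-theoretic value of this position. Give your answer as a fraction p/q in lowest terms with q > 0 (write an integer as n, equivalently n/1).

Prefix values for blue blue blue blue blue red red blue red blue blue red blue blue blue via {L|R} + simplicity:
1 of 15 · b · max L 0 · min R +∞ -> 1
2 of 15 · bb · max L 1 · min R +∞ -> 2
3 of 15 · bbb · max L 2 · min R +∞ -> 3
4 of 15 · bbbb · max L 3 · min R +∞ -> 4
5 of 15 · bbbbb · max L 4 · min R +∞ -> 5
6 of 15 · bbbbbr · max L 4 · min R 5 -> 9/2
7 of 15 · bbbbbrr · max L 4 · min R 9/2 -> 17/4
8 of 15 · bbbbbrrb · max L 17/4 · min R 9/2 -> 35/8
9 of 15 · bbbbbrrbr · max L 17/4 · min R 35/8 -> 69/16
10 of 15 · bbbbbrrbrb · max L 69/16 · min R 35/8 -> 139/32
11 of 15 · bbbbbrrbrbb · max L 139/32 · min R 35/8 -> 279/64
12 of 15 · bbbbbrrbrbbr · max L 139/32 · min R 279/64 -> 557/128
13 of 15 · bbbbbrrbrbbrb · max L 557/128 · min R 279/64 -> 1115/256
14 of 15 · bbbbbrrbrbbrbb · max L 1115/256 · min R 279/64 -> 2231/512
15 of 15 · bbbbbrrbrbbrbbb · max L 2231/512 · min R 279/64 -> 4463/1024

4463/1024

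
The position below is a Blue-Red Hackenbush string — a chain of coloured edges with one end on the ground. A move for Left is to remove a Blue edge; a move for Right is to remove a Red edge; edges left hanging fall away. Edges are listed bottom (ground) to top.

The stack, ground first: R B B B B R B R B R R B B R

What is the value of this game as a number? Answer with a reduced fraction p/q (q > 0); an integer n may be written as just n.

-691/8192

Build value(s[:k]) for k = 1..14, string s = R B B B B R B R B R R B B R.
R: Left {  }, Right { 0 } ⇒ simplest -1
RB: Left { -1 }, Right { 0 } ⇒ simplest -1/2
RBB: Left { -1,-1/2 }, Right { 0 } ⇒ simplest -1/4
RBBB: Left { -1,-1/2,-1/4 }, Right { 0 } ⇒ simplest -1/8
RBBBB: Left { -1,-1/2,-1/4,-1/8 }, Right { 0 } ⇒ simplest -1/16
RBBBBR: Left { -1,-1/2,-1/4,-1/8 }, Right { -1/16,0 } ⇒ simplest -3/32
RBBBBRB: Left { -1,-1/2,-1/4,-1/8,-3/32 }, Right { -1/16,0 } ⇒ simplest -5/64
RBBBBRBR: Left { -1,-1/2,-1/4,-1/8,-3/32 }, Right { -5/64,-1/16,0 } ⇒ simplest -11/128
RBBBBRBRB: Left { -1,-1/2,-1/4,-1/8,-3/32,-11/128 }, Right { -5/64,-1/16,0 } ⇒ simplest -21/256
RBBBBRBRBR: Left { -1,-1/2,-1/4,-1/8,-3/32,-11/128 }, Right { -21/256,-5/64,-1/16,0 } ⇒ simplest -43/512
RBBBBRBRBRR: Left { -1,-1/2,-1/4,-1/8,-3/32,-11/128 }, Right { -43/512,-21/256,-5/64,-1/16,0 } ⇒ simplest -87/1024
RBBBBRBRBRRB: Left { -1,-1/2,-1/4,-1/8,-3/32,-11/128,-87/1024 }, Right { -43/512,-21/256,-5/64,-1/16,0 } ⇒ simplest -173/2048
RBBBBRBRBRRBB: Left { -1,-1/2,-1/4,-1/8,-3/32,-11/128,-87/1024,-173/2048 }, Right { -43/512,-21/256,-5/64,-1/16,0 } ⇒ simplest -345/4096
RBBBBRBRBRRBBR: Left { -1,-1/2,-1/4,-1/8,-3/32,-11/128,-87/1024,-173/2048 }, Right { -345/4096,-43/512,-21/256,-5/64,-1/16,0 } ⇒ simplest -691/8192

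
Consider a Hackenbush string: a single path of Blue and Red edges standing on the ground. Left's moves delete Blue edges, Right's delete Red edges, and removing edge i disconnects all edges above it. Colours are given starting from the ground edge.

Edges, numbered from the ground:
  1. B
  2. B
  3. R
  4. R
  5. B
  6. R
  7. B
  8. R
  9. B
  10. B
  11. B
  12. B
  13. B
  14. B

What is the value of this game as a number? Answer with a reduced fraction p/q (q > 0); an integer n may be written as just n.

G(B) = { 0 |  } so 1
G(BB) = { 0,1 |  } so 2
G(BBR) = { 0,1 | 2 } so 3/2
G(BBRR) = { 0,1 | 3/2,2 } so 5/4
G(BBRRB) = { 0,1,5/4 | 3/2,2 } so 11/8
G(BBRRBR) = { 0,1,5/4 | 11/8,3/2,2 } so 21/16
G(BBRRBRB) = { 0,1,5/4,21/16 | 11/8,3/2,2 } so 43/32
G(BBRRBRBR) = { 0,1,5/4,21/16 | 43/32,11/8,3/2,2 } so 85/64
G(BBRRBRBRB) = { 0,1,5/4,21/16,85/64 | 43/32,11/8,3/2,2 } so 171/128
G(BBRRBRBRBB) = { 0,1,5/4,21/16,85/64,171/128 | 43/32,11/8,3/2,2 } so 343/256
G(BBRRBRBRBBB) = { 0,1,5/4,21/16,85/64,171/128,343/256 | 43/32,11/8,3/2,2 } so 687/512
G(BBRRBRBRBBBB) = { 0,1,5/4,21/16,85/64,171/128,343/256,687/512 | 43/32,11/8,3/2,2 } so 1375/1024
G(BBRRBRBRBBBBB) = { 0,1,5/4,21/16,85/64,171/128,343/256,687/512,1375/1024 | 43/32,11/8,3/2,2 } so 2751/2048
G(BBRRBRBRBBBBBB) = { 0,1,5/4,21/16,85/64,171/128,343/256,687/512,1375/1024,2751/2048 | 43/32,11/8,3/2,2 } so 5503/4096

5503/4096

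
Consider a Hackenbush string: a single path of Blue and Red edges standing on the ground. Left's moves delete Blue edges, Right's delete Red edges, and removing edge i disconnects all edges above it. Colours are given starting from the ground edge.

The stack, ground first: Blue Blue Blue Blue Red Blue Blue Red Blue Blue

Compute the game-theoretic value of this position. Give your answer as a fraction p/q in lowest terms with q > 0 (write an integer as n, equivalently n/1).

step 1: add Blue to get B; options L={ 0 } R={ (no moves) } = 1
step 2: add Blue to get BB; options L={ 0, 1 } R={ (no moves) } = 2
step 3: add Blue to get BBB; options L={ 0, 1, 2 } R={ (no moves) } = 3
step 4: add Blue to get BBBB; options L={ 0, 1, 2, 3 } R={ (no moves) } = 4
step 5: add Red to get BBBBR; options L={ 0, 1, 2, 3 } R={ 4 } = 7/2
step 6: add Blue to get BBBBRB; options L={ 0, 1, 2, 3, 7/2 } R={ 4 } = 15/4
step 7: add Blue to get BBBBRBB; options L={ 0, 1, 2, 3, 7/2, 15/4 } R={ 4 } = 31/8
step 8: add Red to get BBBBRBBR; options L={ 0, 1, 2, 3, 7/2, 15/4 } R={ 31/8, 4 } = 61/16
step 9: add Blue to get BBBBRBBRB; options L={ 0, 1, 2, 3, 7/2, 15/4, 61/16 } R={ 31/8, 4 } = 123/32
step 10: add Blue to get BBBBRBBRBB; options L={ 0, 1, 2, 3, 7/2, 15/4, 61/16, 123/32 } R={ 31/8, 4 } = 247/64

247/64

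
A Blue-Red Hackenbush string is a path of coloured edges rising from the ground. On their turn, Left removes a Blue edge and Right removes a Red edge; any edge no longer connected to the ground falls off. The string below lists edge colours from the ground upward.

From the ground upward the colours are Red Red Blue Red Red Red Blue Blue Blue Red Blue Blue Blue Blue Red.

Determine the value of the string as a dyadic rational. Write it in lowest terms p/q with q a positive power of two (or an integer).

step 1: add Red to get R; options L={ none } R={ 0 } → -1
step 2: add Red to get RR; options L={ none } R={ -1 0 } → -2
step 3: add Blue to get RRB; options L={ -2 } R={ -1 0 } → -3/2
step 4: add Red to get RRBR; options L={ -2 } R={ -3/2 -1 0 } → -7/4
step 5: add Red to get RRBRR; options L={ -2 } R={ -7/4 -3/2 -1 0 } → -15/8
step 6: add Red to get RRBRRR; options L={ -2 } R={ -15/8 -7/4 -3/2 -1 0 } → -31/16
step 7: add Blue to get RRBRRRB; options L={ -2 -31/16 } R={ -15/8 -7/4 -3/2 -1 0 } → -61/32
step 8: add Blue to get RRBRRRBB; options L={ -2 -31/16 -61/32 } R={ -15/8 -7/4 -3/2 -1 0 } → -121/64
step 9: add Blue to get RRBRRRBBB; options L={ -2 -31/16 -61/32 -121/64 } R={ -15/8 -7/4 -3/2 -1 0 } → -241/128
step 10: add Red to get RRBRRRBBBR; options L={ -2 -31/16 -61/32 -121/64 } R={ -241/128 -15/8 -7/4 -3/2 -1 0 } → -483/256
step 11: add Blue to get RRBRRRBBBRB; options L={ -2 -31/16 -61/32 -121/64 -483/256 } R={ -241/128 -15/8 -7/4 -3/2 -1 0 } → -965/512
step 12: add Blue to get RRBRRRBBBRBB; options L={ -2 -31/16 -61/32 -121/64 -483/256 -965/512 } R={ -241/128 -15/8 -7/4 -3/2 -1 0 } → -1929/1024
step 13: add Blue to get RRBRRRBBBRBBB; options L={ -2 -31/16 -61/32 -121/64 -483/256 -965/512 -1929/1024 } R={ -241/128 -15/8 -7/4 -3/2 -1 0 } → -3857/2048
step 14: add Blue to get RRBRRRBBBRBBBB; options L={ -2 -31/16 -61/32 -121/64 -483/256 -965/512 -1929/1024 -3857/2048 } R={ -241/128 -15/8 -7/4 -3/2 -1 0 } → -7713/4096
step 15: add Red to get RRBRRRBBBRBBBBR; options L={ -2 -31/16 -61/32 -121/64 -483/256 -965/512 -1929/1024 -3857/2048 } R={ -7713/4096 -241/128 -15/8 -7/4 -3/2 -1 0 } → -15427/8192

-15427/8192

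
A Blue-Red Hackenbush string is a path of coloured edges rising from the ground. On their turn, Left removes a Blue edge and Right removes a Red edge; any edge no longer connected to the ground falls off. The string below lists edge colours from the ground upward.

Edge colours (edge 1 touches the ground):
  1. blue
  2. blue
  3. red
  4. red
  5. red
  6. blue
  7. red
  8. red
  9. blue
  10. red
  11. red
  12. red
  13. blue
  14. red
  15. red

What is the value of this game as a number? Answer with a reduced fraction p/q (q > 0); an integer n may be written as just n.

9353/8192

1 of 15 · b · max L 0 · min R +∞ ⇒ 1
2 of 15 · bb · max L 1 · min R +∞ ⇒ 2
3 of 15 · bbr · max L 1 · min R 2 ⇒ 3/2
4 of 15 · bbrr · max L 1 · min R 3/2 ⇒ 5/4
5 of 15 · bbrrr · max L 1 · min R 5/4 ⇒ 9/8
6 of 15 · bbrrrb · max L 9/8 · min R 5/4 ⇒ 19/16
7 of 15 · bbrrrbr · max L 9/8 · min R 19/16 ⇒ 37/32
8 of 15 · bbrrrbrr · max L 9/8 · min R 37/32 ⇒ 73/64
9 of 15 · bbrrrbrrb · max L 73/64 · min R 37/32 ⇒ 147/128
10 of 15 · bbrrrbrrbr · max L 73/64 · min R 147/128 ⇒ 293/256
11 of 15 · bbrrrbrrbrr · max L 73/64 · min R 293/256 ⇒ 585/512
12 of 15 · bbrrrbrrbrrr · max L 73/64 · min R 585/512 ⇒ 1169/1024
13 of 15 · bbrrrbrrbrrrb · max L 1169/1024 · min R 585/512 ⇒ 2339/2048
14 of 15 · bbrrrbrrbrrrbr · max L 1169/1024 · min R 2339/2048 ⇒ 4677/4096
15 of 15 · bbrrrbrrbrrrbrr · max L 1169/1024 · min R 4677/4096 ⇒ 9353/8192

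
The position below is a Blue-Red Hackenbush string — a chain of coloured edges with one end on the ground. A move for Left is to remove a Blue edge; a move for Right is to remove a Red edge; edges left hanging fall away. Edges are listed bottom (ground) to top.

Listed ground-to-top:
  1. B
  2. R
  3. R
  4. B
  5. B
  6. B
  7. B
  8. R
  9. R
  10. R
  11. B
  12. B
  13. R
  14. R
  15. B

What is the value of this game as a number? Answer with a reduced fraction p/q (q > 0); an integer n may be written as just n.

7731/16384

edge 1 of 15 (B): { 0 | (no moves) } => 1
edge 2 of 15 (R): { 0 | 1 } => 1/2
edge 3 of 15 (R): { 0 | 1/2; 1 } => 1/4
edge 4 of 15 (B): { 0; 1/4 | 1/2; 1 } => 3/8
edge 5 of 15 (B): { 0; 1/4; 3/8 | 1/2; 1 } => 7/16
edge 6 of 15 (B): { 0; 1/4; 3/8; 7/16 | 1/2; 1 } => 15/32
edge 7 of 15 (B): { 0; 1/4; 3/8; 7/16; 15/32 | 1/2; 1 } => 31/64
edge 8 of 15 (R): { 0; 1/4; 3/8; 7/16; 15/32 | 31/64; 1/2; 1 } => 61/128
edge 9 of 15 (R): { 0; 1/4; 3/8; 7/16; 15/32 | 61/128; 31/64; 1/2; 1 } => 121/256
edge 10 of 15 (R): { 0; 1/4; 3/8; 7/16; 15/32 | 121/256; 61/128; 31/64; 1/2; 1 } => 241/512
edge 11 of 15 (B): { 0; 1/4; 3/8; 7/16; 15/32; 241/512 | 121/256; 61/128; 31/64; 1/2; 1 } => 483/1024
edge 12 of 15 (B): { 0; 1/4; 3/8; 7/16; 15/32; 241/512; 483/1024 | 121/256; 61/128; 31/64; 1/2; 1 } => 967/2048
edge 13 of 15 (R): { 0; 1/4; 3/8; 7/16; 15/32; 241/512; 483/1024 | 967/2048; 121/256; 61/128; 31/64; 1/2; 1 } => 1933/4096
edge 14 of 15 (R): { 0; 1/4; 3/8; 7/16; 15/32; 241/512; 483/1024 | 1933/4096; 967/2048; 121/256; 61/128; 31/64; 1/2; 1 } => 3865/8192
edge 15 of 15 (B): { 0; 1/4; 3/8; 7/16; 15/32; 241/512; 483/1024; 3865/8192 | 1933/4096; 967/2048; 121/256; 61/128; 31/64; 1/2; 1 } => 7731/16384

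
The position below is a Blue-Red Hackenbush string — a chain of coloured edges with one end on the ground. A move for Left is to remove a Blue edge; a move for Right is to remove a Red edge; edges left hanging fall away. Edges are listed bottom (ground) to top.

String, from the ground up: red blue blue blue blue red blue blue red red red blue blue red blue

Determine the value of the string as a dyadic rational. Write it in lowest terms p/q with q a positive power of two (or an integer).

-1253/16384

Prefix values for red blue blue blue blue red blue blue red red red blue blue red blue via {L|R} + simplicity:
r: Left { · }, Right { 0 } => simplest -1
rb: Left { -1 }, Right { 0 } => simplest -1/2
rbb: Left { -1, -1/2 }, Right { 0 } => simplest -1/4
rbbb: Left { -1, -1/2, -1/4 }, Right { 0 } => simplest -1/8
rbbbb: Left { -1, -1/2, -1/4, -1/8 }, Right { 0 } => simplest -1/16
rbbbbr: Left { -1, -1/2, -1/4, -1/8 }, Right { -1/16, 0 } => simplest -3/32
rbbbbrb: Left { -1, -1/2, -1/4, -1/8, -3/32 }, Right { -1/16, 0 } => simplest -5/64
rbbbbrbb: Left { -1, -1/2, -1/4, -1/8, -3/32, -5/64 }, Right { -1/16, 0 } => simplest -9/128
rbbbbrbbr: Left { -1, -1/2, -1/4, -1/8, -3/32, -5/64 }, Right { -9/128, -1/16, 0 } => simplest -19/256
rbbbbrbbrr: Left { -1, -1/2, -1/4, -1/8, -3/32, -5/64 }, Right { -19/256, -9/128, -1/16, 0 } => simplest -39/512
rbbbbrbbrrr: Left { -1, -1/2, -1/4, -1/8, -3/32, -5/64 }, Right { -39/512, -19/256, -9/128, -1/16, 0 } => simplest -79/1024
rbbbbrbbrrrb: Left { -1, -1/2, -1/4, -1/8, -3/32, -5/64, -79/1024 }, Right { -39/512, -19/256, -9/128, -1/16, 0 } => simplest -157/2048
rbbbbrbbrrrbb: Left { -1, -1/2, -1/4, -1/8, -3/32, -5/64, -79/1024, -157/2048 }, Right { -39/512, -19/256, -9/128, -1/16, 0 } => simplest -313/4096
rbbbbrbbrrrbbr: Left { -1, -1/2, -1/4, -1/8, -3/32, -5/64, -79/1024, -157/2048 }, Right { -313/4096, -39/512, -19/256, -9/128, -1/16, 0 } => simplest -627/8192
rbbbbrbbrrrbbrb: Left { -1, -1/2, -1/4, -1/8, -3/32, -5/64, -79/1024, -157/2048, -627/8192 }, Right { -313/4096, -39/512, -19/256, -9/128, -1/16, 0 } => simplest -1253/16384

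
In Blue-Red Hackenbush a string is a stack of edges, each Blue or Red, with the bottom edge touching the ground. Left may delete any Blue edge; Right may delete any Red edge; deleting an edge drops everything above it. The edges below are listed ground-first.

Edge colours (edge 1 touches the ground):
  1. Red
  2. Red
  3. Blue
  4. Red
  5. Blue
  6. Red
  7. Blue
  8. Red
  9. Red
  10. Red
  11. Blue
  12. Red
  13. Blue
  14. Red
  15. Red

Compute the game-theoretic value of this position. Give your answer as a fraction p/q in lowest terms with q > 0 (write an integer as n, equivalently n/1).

-13783/8192

1 of 15 · R · max L −∞ · min R 0 -> -1
2 of 15 · RR · max L −∞ · min R -1 -> -2
3 of 15 · RRB · max L -2 · min R -1 -> -3/2
4 of 15 · RRBR · max L -2 · min R -3/2 -> -7/4
5 of 15 · RRBRB · max L -7/4 · min R -3/2 -> -13/8
6 of 15 · RRBRBR · max L -7/4 · min R -13/8 -> -27/16
7 of 15 · RRBRBRB · max L -27/16 · min R -13/8 -> -53/32
8 of 15 · RRBRBRBR · max L -27/16 · min R -53/32 -> -107/64
9 of 15 · RRBRBRBRR · max L -27/16 · min R -107/64 -> -215/128
10 of 15 · RRBRBRBRRR · max L -27/16 · min R -215/128 -> -431/256
11 of 15 · RRBRBRBRRRB · max L -431/256 · min R -215/128 -> -861/512
12 of 15 · RRBRBRBRRRBR · max L -431/256 · min R -861/512 -> -1723/1024
13 of 15 · RRBRBRBRRRBRB · max L -1723/1024 · min R -861/512 -> -3445/2048
14 of 15 · RRBRBRBRRRBRBR · max L -1723/1024 · min R -3445/2048 -> -6891/4096
15 of 15 · RRBRBRBRRRBRBRR · max L -1723/1024 · min R -6891/4096 -> -13783/8192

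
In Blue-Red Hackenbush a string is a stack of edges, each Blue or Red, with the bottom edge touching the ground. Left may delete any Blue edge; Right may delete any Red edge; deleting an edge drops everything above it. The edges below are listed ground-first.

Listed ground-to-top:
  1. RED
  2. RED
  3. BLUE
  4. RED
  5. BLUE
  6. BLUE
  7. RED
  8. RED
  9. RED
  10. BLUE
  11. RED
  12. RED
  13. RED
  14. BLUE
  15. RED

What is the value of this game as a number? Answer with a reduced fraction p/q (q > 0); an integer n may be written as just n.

R: Left { none }, Right { 0 } => simplest -1
RR: Left { none }, Right { -1, 0 } => simplest -2
RRB: Left { -2 }, Right { -1, 0 } => simplest -3/2
RRBR: Left { -2 }, Right { -3/2, -1, 0 } => simplest -7/4
RRBRB: Left { -2, -7/4 }, Right { -3/2, -1, 0 } => simplest -13/8
RRBRBB: Left { -2, -7/4, -13/8 }, Right { -3/2, -1, 0 } => simplest -25/16
RRBRBBR: Left { -2, -7/4, -13/8 }, Right { -25/16, -3/2, -1, 0 } => simplest -51/32
RRBRBBRR: Left { -2, -7/4, -13/8 }, Right { -51/32, -25/16, -3/2, -1, 0 } => simplest -103/64
RRBRBBRRR: Left { -2, -7/4, -13/8 }, Right { -103/64, -51/32, -25/16, -3/2, -1, 0 } => simplest -207/128
RRBRBBRRRB: Left { -2, -7/4, -13/8, -207/128 }, Right { -103/64, -51/32, -25/16, -3/2, -1, 0 } => simplest -413/256
RRBRBBRRRBR: Left { -2, -7/4, -13/8, -207/128 }, Right { -413/256, -103/64, -51/32, -25/16, -3/2, -1, 0 } => simplest -827/512
RRBRBBRRRBRR: Left { -2, -7/4, -13/8, -207/128 }, Right { -827/512, -413/256, -103/64, -51/32, -25/16, -3/2, -1, 0 } => simplest -1655/1024
RRBRBBRRRBRRR: Left { -2, -7/4, -13/8, -207/128 }, Right { -1655/1024, -827/512, -413/256, -103/64, -51/32, -25/16, -3/2, -1, 0 } => simplest -3311/2048
RRBRBBRRRBRRRB: Left { -2, -7/4, -13/8, -207/128, -3311/2048 }, Right { -1655/1024, -827/512, -413/256, -103/64, -51/32, -25/16, -3/2, -1, 0 } => simplest -6621/4096
RRBRBBRRRBRRRBR: Left { -2, -7/4, -13/8, -207/128, -3311/2048 }, Right { -6621/4096, -1655/1024, -827/512, -413/256, -103/64, -51/32, -25/16, -3/2, -1, 0 } => simplest -13243/8192

-13243/8192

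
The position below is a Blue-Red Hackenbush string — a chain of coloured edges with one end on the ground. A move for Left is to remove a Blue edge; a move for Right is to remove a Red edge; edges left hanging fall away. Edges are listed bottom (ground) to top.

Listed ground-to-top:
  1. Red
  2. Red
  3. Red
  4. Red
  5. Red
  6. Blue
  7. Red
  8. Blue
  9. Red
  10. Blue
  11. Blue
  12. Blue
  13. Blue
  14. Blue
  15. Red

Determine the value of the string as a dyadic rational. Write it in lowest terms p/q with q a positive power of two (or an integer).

-4739/1024

Build value(s[:k]) for k = 1..15, string s = Red Red Red Red Red Blue Red Blue Red Blue Blue Blue Blue Blue Red.
1 of 15 · R · max L −∞ · min R 0 so -1
2 of 15 · RR · max L −∞ · min R -1 so -2
3 of 15 · RRR · max L −∞ · min R -2 so -3
4 of 15 · RRRR · max L −∞ · min R -3 so -4
5 of 15 · RRRRR · max L −∞ · min R -4 so -5
6 of 15 · RRRRRB · max L -5 · min R -4 so -9/2
7 of 15 · RRRRRBR · max L -5 · min R -9/2 so -19/4
8 of 15 · RRRRRBRB · max L -19/4 · min R -9/2 so -37/8
9 of 15 · RRRRRBRBR · max L -19/4 · min R -37/8 so -75/16
10 of 15 · RRRRRBRBRB · max L -75/16 · min R -37/8 so -149/32
11 of 15 · RRRRRBRBRBB · max L -149/32 · min R -37/8 so -297/64
12 of 15 · RRRRRBRBRBBB · max L -297/64 · min R -37/8 so -593/128
13 of 15 · RRRRRBRBRBBBB · max L -593/128 · min R -37/8 so -1185/256
14 of 15 · RRRRRBRBRBBBBB · max L -1185/256 · min R -37/8 so -2369/512
15 of 15 · RRRRRBRBRBBBBBR · max L -1185/256 · min R -2369/512 so -4739/1024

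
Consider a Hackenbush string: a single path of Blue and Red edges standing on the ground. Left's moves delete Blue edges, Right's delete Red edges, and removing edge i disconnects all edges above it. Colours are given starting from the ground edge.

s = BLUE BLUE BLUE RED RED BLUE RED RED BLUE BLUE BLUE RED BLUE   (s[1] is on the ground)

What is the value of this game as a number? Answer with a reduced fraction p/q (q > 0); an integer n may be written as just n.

2363/1024

Recurse on prefixes of the 13-edge string BLUE BLUE BLUE RED RED BLUE RED RED BLUE BLUE BLUE RED BLUE:
edge 1 of 13 (BLUE): { 0 | none } — 1
edge 2 of 13 (BLUE): { 0, 1 | none } — 2
edge 3 of 13 (BLUE): { 0, 1, 2 | none } — 3
edge 4 of 13 (RED): { 0, 1, 2 | 3 } — 5/2
edge 5 of 13 (RED): { 0, 1, 2 | 5/2, 3 } — 9/4
edge 6 of 13 (BLUE): { 0, 1, 2, 9/4 | 5/2, 3 } — 19/8
edge 7 of 13 (RED): { 0, 1, 2, 9/4 | 19/8, 5/2, 3 } — 37/16
edge 8 of 13 (RED): { 0, 1, 2, 9/4 | 37/16, 19/8, 5/2, 3 } — 73/32
edge 9 of 13 (BLUE): { 0, 1, 2, 9/4, 73/32 | 37/16, 19/8, 5/2, 3 } — 147/64
edge 10 of 13 (BLUE): { 0, 1, 2, 9/4, 73/32, 147/64 | 37/16, 19/8, 5/2, 3 } — 295/128
edge 11 of 13 (BLUE): { 0, 1, 2, 9/4, 73/32, 147/64, 295/128 | 37/16, 19/8, 5/2, 3 } — 591/256
edge 12 of 13 (RED): { 0, 1, 2, 9/4, 73/32, 147/64, 295/128 | 591/256, 37/16, 19/8, 5/2, 3 } — 1181/512
edge 13 of 13 (BLUE): { 0, 1, 2, 9/4, 73/32, 147/64, 295/128, 1181/512 | 591/256, 37/16, 19/8, 5/2, 3 } — 2363/1024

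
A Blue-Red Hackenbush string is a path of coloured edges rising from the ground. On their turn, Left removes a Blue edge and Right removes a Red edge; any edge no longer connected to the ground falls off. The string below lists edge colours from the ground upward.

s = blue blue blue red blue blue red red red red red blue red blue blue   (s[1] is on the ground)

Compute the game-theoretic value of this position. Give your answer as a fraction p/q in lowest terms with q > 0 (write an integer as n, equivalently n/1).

Build G(s[:k]) for k = 1..15, string s = blue blue blue red blue blue red red red red red blue red blue blue.
1 of 15 · b · max L 0 · min R +∞ => 1
2 of 15 · bb · max L 1 · min R +∞ => 2
3 of 15 · bbb · max L 2 · min R +∞ => 3
4 of 15 · bbbr · max L 2 · min R 3 => 5/2
5 of 15 · bbbrb · max L 5/2 · min R 3 => 11/4
6 of 15 · bbbrbb · max L 11/4 · min R 3 => 23/8
7 of 15 · bbbrbbr · max L 11/4 · min R 23/8 => 45/16
8 of 15 · bbbrbbrr · max L 11/4 · min R 45/16 => 89/32
9 of 15 · bbbrbbrrr · max L 11/4 · min R 89/32 => 177/64
10 of 15 · bbbrbbrrrr · max L 11/4 · min R 177/64 => 353/128
11 of 15 · bbbrbbrrrrr · max L 11/4 · min R 353/128 => 705/256
12 of 15 · bbbrbbrrrrrb · max L 705/256 · min R 353/128 => 1411/512
13 of 15 · bbbrbbrrrrrbr · max L 705/256 · min R 1411/512 => 2821/1024
14 of 15 · bbbrbbrrrrrbrb · max L 2821/1024 · min R 1411/512 => 5643/2048
15 of 15 · bbbrbbrrrrrbrbb · max L 5643/2048 · min R 1411/512 => 11287/4096

11287/4096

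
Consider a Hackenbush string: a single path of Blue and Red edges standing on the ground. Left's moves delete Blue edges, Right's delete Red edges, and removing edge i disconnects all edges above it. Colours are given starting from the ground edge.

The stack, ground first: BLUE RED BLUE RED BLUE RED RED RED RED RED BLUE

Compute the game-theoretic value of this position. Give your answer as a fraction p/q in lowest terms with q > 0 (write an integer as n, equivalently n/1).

Prefix values for BLUE RED BLUE RED BLUE RED RED RED RED RED BLUE via {L|R} + simplicity:
step 1: add BLUE to get B; options L={ 0 } R={ · } -> 1
step 2: add RED to get BR; options L={ 0 } R={ 1 } -> 1/2
step 3: add BLUE to get BRB; options L={ 0 1/2 } R={ 1 } -> 3/4
step 4: add RED to get BRBR; options L={ 0 1/2 } R={ 3/4 1 } -> 5/8
step 5: add BLUE to get BRBRB; options L={ 0 1/2 5/8 } R={ 3/4 1 } -> 11/16
step 6: add RED to get BRBRBR; options L={ 0 1/2 5/8 } R={ 11/16 3/4 1 } -> 21/32
step 7: add RED to get BRBRBRR; options L={ 0 1/2 5/8 } R={ 21/32 11/16 3/4 1 } -> 41/64
step 8: add RED to get BRBRBRRR; options L={ 0 1/2 5/8 } R={ 41/64 21/32 11/16 3/4 1 } -> 81/128
step 9: add RED to get BRBRBRRRR; options L={ 0 1/2 5/8 } R={ 81/128 41/64 21/32 11/16 3/4 1 } -> 161/256
step 10: add RED to get BRBRBRRRRR; options L={ 0 1/2 5/8 } R={ 161/256 81/128 41/64 21/32 11/16 3/4 1 } -> 321/512
step 11: add BLUE to get BRBRBRRRRRB; options L={ 0 1/2 5/8 321/512 } R={ 161/256 81/128 41/64 21/32 11/16 3/4 1 } -> 643/1024

643/1024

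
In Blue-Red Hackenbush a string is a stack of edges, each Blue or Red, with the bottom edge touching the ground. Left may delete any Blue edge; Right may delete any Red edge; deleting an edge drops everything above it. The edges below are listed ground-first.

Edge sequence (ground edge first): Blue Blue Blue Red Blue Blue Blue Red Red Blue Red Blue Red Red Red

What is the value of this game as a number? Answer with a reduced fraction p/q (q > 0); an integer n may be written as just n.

11857/4096

Prefix values for Blue Blue Blue Red Blue Blue Blue Red Red Blue Red Blue Red Red Red via {L|R} + simplicity:
value(B) = { 0 |  } => 1
value(BB) = { 0,1 |  } => 2
value(BBB) = { 0,1,2 |  } => 3
value(BBBR) = { 0,1,2 | 3 } => 5/2
value(BBBRB) = { 0,1,2,5/2 | 3 } => 11/4
value(BBBRBB) = { 0,1,2,5/2,11/4 | 3 } => 23/8
value(BBBRBBB) = { 0,1,2,5/2,11/4,23/8 | 3 } => 47/16
value(BBBRBBBR) = { 0,1,2,5/2,11/4,23/8 | 47/16,3 } => 93/32
value(BBBRBBBRR) = { 0,1,2,5/2,11/4,23/8 | 93/32,47/16,3 } => 185/64
value(BBBRBBBRRB) = { 0,1,2,5/2,11/4,23/8,185/64 | 93/32,47/16,3 } => 371/128
value(BBBRBBBRRBR) = { 0,1,2,5/2,11/4,23/8,185/64 | 371/128,93/32,47/16,3 } => 741/256
value(BBBRBBBRRBRB) = { 0,1,2,5/2,11/4,23/8,185/64,741/256 | 371/128,93/32,47/16,3 } => 1483/512
value(BBBRBBBRRBRBR) = { 0,1,2,5/2,11/4,23/8,185/64,741/256 | 1483/512,371/128,93/32,47/16,3 } => 2965/1024
value(BBBRBBBRRBRBRR) = { 0,1,2,5/2,11/4,23/8,185/64,741/256 | 2965/1024,1483/512,371/128,93/32,47/16,3 } => 5929/2048
value(BBBRBBBRRBRBRRR) = { 0,1,2,5/2,11/4,23/8,185/64,741/256 | 5929/2048,2965/1024,1483/512,371/128,93/32,47/16,3 } => 11857/4096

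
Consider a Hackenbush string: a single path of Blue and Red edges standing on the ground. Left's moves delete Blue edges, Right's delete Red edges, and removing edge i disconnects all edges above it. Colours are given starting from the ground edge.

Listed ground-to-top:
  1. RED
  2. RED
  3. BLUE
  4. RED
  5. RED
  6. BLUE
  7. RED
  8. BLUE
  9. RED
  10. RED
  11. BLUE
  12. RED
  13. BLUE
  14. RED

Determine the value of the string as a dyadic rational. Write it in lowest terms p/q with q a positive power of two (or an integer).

Prefix values for RED RED BLUE RED RED BLUE RED BLUE RED RED BLUE RED BLUE RED via {L|R} + simplicity:
1 of 14 · R · max L −∞ · min R 0 = -1
2 of 14 · RR · max L −∞ · min R -1 = -2
3 of 14 · RRB · max L -2 · min R -1 = -3/2
4 of 14 · RRBR · max L -2 · min R -3/2 = -7/4
5 of 14 · RRBRR · max L -2 · min R -7/4 = -15/8
6 of 14 · RRBRRB · max L -15/8 · min R -7/4 = -29/16
7 of 14 · RRBRRBR · max L -15/8 · min R -29/16 = -59/32
8 of 14 · RRBRRBRB · max L -59/32 · min R -29/16 = -117/64
9 of 14 · RRBRRBRBR · max L -59/32 · min R -117/64 = -235/128
10 of 14 · RRBRRBRBRR · max L -59/32 · min R -235/128 = -471/256
11 of 14 · RRBRRBRBRRB · max L -471/256 · min R -235/128 = -941/512
12 of 14 · RRBRRBRBRRBR · max L -471/256 · min R -941/512 = -1883/1024
13 of 14 · RRBRRBRBRRBRB · max L -1883/1024 · min R -941/512 = -3765/2048
14 of 14 · RRBRRBRBRRBRBR · max L -1883/1024 · min R -3765/2048 = -7531/4096

-7531/4096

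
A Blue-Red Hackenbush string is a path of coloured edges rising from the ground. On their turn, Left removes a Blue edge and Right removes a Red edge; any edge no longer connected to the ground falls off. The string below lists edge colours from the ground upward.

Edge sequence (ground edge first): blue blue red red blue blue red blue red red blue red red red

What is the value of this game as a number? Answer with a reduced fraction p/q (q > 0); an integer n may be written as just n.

5777/4096

G(b) = { 0 | ∅ } → 1
G(bb) = { 0,1 | ∅ } → 2
G(bbr) = { 0,1 | 2 } → 3/2
G(bbrr) = { 0,1 | 3/2,2 } → 5/4
G(bbrrb) = { 0,1,5/4 | 3/2,2 } → 11/8
G(bbrrbb) = { 0,1,5/4,11/8 | 3/2,2 } → 23/16
G(bbrrbbr) = { 0,1,5/4,11/8 | 23/16,3/2,2 } → 45/32
G(bbrrbbrb) = { 0,1,5/4,11/8,45/32 | 23/16,3/2,2 } → 91/64
G(bbrrbbrbr) = { 0,1,5/4,11/8,45/32 | 91/64,23/16,3/2,2 } → 181/128
G(bbrrbbrbrr) = { 0,1,5/4,11/8,45/32 | 181/128,91/64,23/16,3/2,2 } → 361/256
G(bbrrbbrbrrb) = { 0,1,5/4,11/8,45/32,361/256 | 181/128,91/64,23/16,3/2,2 } → 723/512
G(bbrrbbrbrrbr) = { 0,1,5/4,11/8,45/32,361/256 | 723/512,181/128,91/64,23/16,3/2,2 } → 1445/1024
G(bbrrbbrbrrbrr) = { 0,1,5/4,11/8,45/32,361/256 | 1445/1024,723/512,181/128,91/64,23/16,3/2,2 } → 2889/2048
G(bbrrbbrbrrbrrr) = { 0,1,5/4,11/8,45/32,361/256 | 2889/2048,1445/1024,723/512,181/128,91/64,23/16,3/2,2 } → 5777/4096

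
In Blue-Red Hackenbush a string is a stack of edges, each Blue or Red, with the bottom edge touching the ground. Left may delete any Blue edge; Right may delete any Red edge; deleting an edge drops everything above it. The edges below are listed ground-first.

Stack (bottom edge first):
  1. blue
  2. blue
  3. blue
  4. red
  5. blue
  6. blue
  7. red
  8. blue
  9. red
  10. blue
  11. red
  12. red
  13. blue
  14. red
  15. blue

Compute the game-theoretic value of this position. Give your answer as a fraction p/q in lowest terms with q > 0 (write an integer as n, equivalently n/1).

1 of 15 · b · max L 0 · min R +∞ — 1
2 of 15 · bb · max L 1 · min R +∞ — 2
3 of 15 · bbb · max L 2 · min R +∞ — 3
4 of 15 · bbbr · max L 2 · min R 3 — 5/2
5 of 15 · bbbrb · max L 5/2 · min R 3 — 11/4
6 of 15 · bbbrbb · max L 11/4 · min R 3 — 23/8
7 of 15 · bbbrbbr · max L 11/4 · min R 23/8 — 45/16
8 of 15 · bbbrbbrb · max L 45/16 · min R 23/8 — 91/32
9 of 15 · bbbrbbrbr · max L 45/16 · min R 91/32 — 181/64
10 of 15 · bbbrbbrbrb · max L 181/64 · min R 91/32 — 363/128
11 of 15 · bbbrbbrbrbr · max L 181/64 · min R 363/128 — 725/256
12 of 15 · bbbrbbrbrbrr · max L 181/64 · min R 725/256 — 1449/512
13 of 15 · bbbrbbrbrbrrb · max L 1449/512 · min R 725/256 — 2899/1024
14 of 15 · bbbrbbrbrbrrbr · max L 1449/512 · min R 2899/1024 — 5797/2048
15 of 15 · bbbrbbrbrbrrbrb · max L 5797/2048 · min R 2899/1024 — 11595/4096

11595/4096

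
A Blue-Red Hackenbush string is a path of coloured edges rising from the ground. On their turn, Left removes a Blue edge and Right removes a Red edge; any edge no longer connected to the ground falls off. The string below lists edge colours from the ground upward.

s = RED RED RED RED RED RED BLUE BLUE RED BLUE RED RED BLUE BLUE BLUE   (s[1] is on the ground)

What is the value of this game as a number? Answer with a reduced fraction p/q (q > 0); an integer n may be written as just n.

Build value(s[:k]) for k = 1..15, string s = RED RED RED RED RED RED BLUE BLUE RED BLUE RED RED BLUE BLUE BLUE.
value(R) = { — | 0 } ⇒ -1
value(RR) = { — | -1, 0 } ⇒ -2
value(RRR) = { — | -2, -1, 0 } ⇒ -3
value(RRRR) = { — | -3, -2, -1, 0 } ⇒ -4
value(RRRRR) = { — | -4, -3, -2, -1, 0 } ⇒ -5
value(RRRRRR) = { — | -5, -4, -3, -2, -1, 0 } ⇒ -6
value(RRRRRRB) = { -6 | -5, -4, -3, -2, -1, 0 } ⇒ -11/2
value(RRRRRRBB) = { -6, -11/2 | -5, -4, -3, -2, -1, 0 } ⇒ -21/4
value(RRRRRRBBR) = { -6, -11/2 | -21/4, -5, -4, -3, -2, -1, 0 } ⇒ -43/8
value(RRRRRRBBRB) = { -6, -11/2, -43/8 | -21/4, -5, -4, -3, -2, -1, 0 } ⇒ -85/16
value(RRRRRRBBRBR) = { -6, -11/2, -43/8 | -85/16, -21/4, -5, -4, -3, -2, -1, 0 } ⇒ -171/32
value(RRRRRRBBRBRR) = { -6, -11/2, -43/8 | -171/32, -85/16, -21/4, -5, -4, -3, -2, -1, 0 } ⇒ -343/64
value(RRRRRRBBRBRRB) = { -6, -11/2, -43/8, -343/64 | -171/32, -85/16, -21/4, -5, -4, -3, -2, -1, 0 } ⇒ -685/128
value(RRRRRRBBRBRRBB) = { -6, -11/2, -43/8, -343/64, -685/128 | -171/32, -85/16, -21/4, -5, -4, -3, -2, -1, 0 } ⇒ -1369/256
value(RRRRRRBBRBRRBBB) = { -6, -11/2, -43/8, -343/64, -685/128, -1369/256 | -171/32, -85/16, -21/4, -5, -4, -3, -2, -1, 0 } ⇒ -2737/512

-2737/512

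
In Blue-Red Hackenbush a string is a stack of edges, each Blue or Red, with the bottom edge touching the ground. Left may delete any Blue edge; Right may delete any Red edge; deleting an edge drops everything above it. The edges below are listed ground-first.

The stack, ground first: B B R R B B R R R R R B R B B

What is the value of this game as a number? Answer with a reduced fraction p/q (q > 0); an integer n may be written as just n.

step 1: add B to get B; options L={ 0 } R={ ∅ } -> 1
step 2: add B to get BB; options L={ 0,1 } R={ ∅ } -> 2
step 3: add R to get BBR; options L={ 0,1 } R={ 2 } -> 3/2
step 4: add R to get BBRR; options L={ 0,1 } R={ 3/2,2 } -> 5/4
step 5: add B to get BBRRB; options L={ 0,1,5/4 } R={ 3/2,2 } -> 11/8
step 6: add B to get BBRRBB; options L={ 0,1,5/4,11/8 } R={ 3/2,2 } -> 23/16
step 7: add R to get BBRRBBR; options L={ 0,1,5/4,11/8 } R={ 23/16,3/2,2 } -> 45/32
step 8: add R to get BBRRBBRR; options L={ 0,1,5/4,11/8 } R={ 45/32,23/16,3/2,2 } -> 89/64
step 9: add R to get BBRRBBRRR; options L={ 0,1,5/4,11/8 } R={ 89/64,45/32,23/16,3/2,2 } -> 177/128
step 10: add R to get BBRRBBRRRR; options L={ 0,1,5/4,11/8 } R={ 177/128,89/64,45/32,23/16,3/2,2 } -> 353/256
step 11: add R to get BBRRBBRRRRR; options L={ 0,1,5/4,11/8 } R={ 353/256,177/128,89/64,45/32,23/16,3/2,2 } -> 705/512
step 12: add B to get BBRRBBRRRRRB; options L={ 0,1,5/4,11/8,705/512 } R={ 353/256,177/128,89/64,45/32,23/16,3/2,2 } -> 1411/1024
step 13: add R to get BBRRBBRRRRRBR; options L={ 0,1,5/4,11/8,705/512 } R={ 1411/1024,353/256,177/128,89/64,45/32,23/16,3/2,2 } -> 2821/2048
step 14: add B to get BBRRBBRRRRRBRB; options L={ 0,1,5/4,11/8,705/512,2821/2048 } R={ 1411/1024,353/256,177/128,89/64,45/32,23/16,3/2,2 } -> 5643/4096
step 15: add B to get BBRRBBRRRRRBRBB; options L={ 0,1,5/4,11/8,705/512,2821/2048,5643/4096 } R={ 1411/1024,353/256,177/128,89/64,45/32,23/16,3/2,2 } -> 11287/8192

11287/8192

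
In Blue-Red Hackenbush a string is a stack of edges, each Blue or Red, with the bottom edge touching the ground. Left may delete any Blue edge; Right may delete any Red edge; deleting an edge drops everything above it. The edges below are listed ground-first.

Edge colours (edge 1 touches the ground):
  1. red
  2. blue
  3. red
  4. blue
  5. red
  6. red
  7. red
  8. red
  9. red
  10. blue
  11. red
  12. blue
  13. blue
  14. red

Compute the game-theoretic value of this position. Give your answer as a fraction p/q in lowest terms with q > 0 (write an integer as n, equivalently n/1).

edge 1 of 14 (red): { none | 0 } so -1
edge 2 of 14 (blue): { -1 | 0 } so -1/2
edge 3 of 14 (red): { -1 | -1/2,0 } so -3/4
edge 4 of 14 (blue): { -1,-3/4 | -1/2,0 } so -5/8
edge 5 of 14 (red): { -1,-3/4 | -5/8,-1/2,0 } so -11/16
edge 6 of 14 (red): { -1,-3/4 | -11/16,-5/8,-1/2,0 } so -23/32
edge 7 of 14 (red): { -1,-3/4 | -23/32,-11/16,-5/8,-1/2,0 } so -47/64
edge 8 of 14 (red): { -1,-3/4 | -47/64,-23/32,-11/16,-5/8,-1/2,0 } so -95/128
edge 9 of 14 (red): { -1,-3/4 | -95/128,-47/64,-23/32,-11/16,-5/8,-1/2,0 } so -191/256
edge 10 of 14 (blue): { -1,-3/4,-191/256 | -95/128,-47/64,-23/32,-11/16,-5/8,-1/2,0 } so -381/512
edge 11 of 14 (red): { -1,-3/4,-191/256 | -381/512,-95/128,-47/64,-23/32,-11/16,-5/8,-1/2,0 } so -763/1024
edge 12 of 14 (blue): { -1,-3/4,-191/256,-763/1024 | -381/512,-95/128,-47/64,-23/32,-11/16,-5/8,-1/2,0 } so -1525/2048
edge 13 of 14 (blue): { -1,-3/4,-191/256,-763/1024,-1525/2048 | -381/512,-95/128,-47/64,-23/32,-11/16,-5/8,-1/2,0 } so -3049/4096
edge 14 of 14 (red): { -1,-3/4,-191/256,-763/1024,-1525/2048 | -3049/4096,-381/512,-95/128,-47/64,-23/32,-11/16,-5/8,-1/2,0 } so -6099/8192

-6099/8192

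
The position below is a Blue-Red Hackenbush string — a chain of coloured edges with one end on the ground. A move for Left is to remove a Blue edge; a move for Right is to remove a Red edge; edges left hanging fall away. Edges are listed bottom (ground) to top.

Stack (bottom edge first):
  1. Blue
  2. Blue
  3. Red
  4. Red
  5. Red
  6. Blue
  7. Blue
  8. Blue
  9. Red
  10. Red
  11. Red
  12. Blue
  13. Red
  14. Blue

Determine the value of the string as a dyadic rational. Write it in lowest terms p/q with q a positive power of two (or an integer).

val(B) = { 0 | none } => 1
val(BB) = { 0,1 | none } => 2
val(BBR) = { 0,1 | 2 } => 3/2
val(BBRR) = { 0,1 | 3/2,2 } => 5/4
val(BBRRR) = { 0,1 | 5/4,3/2,2 } => 9/8
val(BBRRRB) = { 0,1,9/8 | 5/4,3/2,2 } => 19/16
val(BBRRRBB) = { 0,1,9/8,19/16 | 5/4,3/2,2 } => 39/32
val(BBRRRBBB) = { 0,1,9/8,19/16,39/32 | 5/4,3/2,2 } => 79/64
val(BBRRRBBBR) = { 0,1,9/8,19/16,39/32 | 79/64,5/4,3/2,2 } => 157/128
val(BBRRRBBBRR) = { 0,1,9/8,19/16,39/32 | 157/128,79/64,5/4,3/2,2 } => 313/256
val(BBRRRBBBRRR) = { 0,1,9/8,19/16,39/32 | 313/256,157/128,79/64,5/4,3/2,2 } => 625/512
val(BBRRRBBBRRRB) = { 0,1,9/8,19/16,39/32,625/512 | 313/256,157/128,79/64,5/4,3/2,2 } => 1251/1024
val(BBRRRBBBRRRBR) = { 0,1,9/8,19/16,39/32,625/512 | 1251/1024,313/256,157/128,79/64,5/4,3/2,2 } => 2501/2048
val(BBRRRBBBRRRBRB) = { 0,1,9/8,19/16,39/32,625/512,2501/2048 | 1251/1024,313/256,157/128,79/64,5/4,3/2,2 } => 5003/4096

5003/4096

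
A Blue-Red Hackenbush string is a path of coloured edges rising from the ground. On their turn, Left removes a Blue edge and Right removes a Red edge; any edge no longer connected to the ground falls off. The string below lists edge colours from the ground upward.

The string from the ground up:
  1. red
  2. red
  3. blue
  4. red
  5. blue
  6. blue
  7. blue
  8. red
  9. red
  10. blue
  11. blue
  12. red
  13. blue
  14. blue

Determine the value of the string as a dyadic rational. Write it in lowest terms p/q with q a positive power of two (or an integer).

Build v(s[:k]) for k = 1..14, string s = red red blue red blue blue blue red red blue blue red blue blue.
1 of 14 · r · max L −∞ · min R 0 => -1
2 of 14 · rr · max L −∞ · min R -1 => -2
3 of 14 · rrb · max L -2 · min R -1 => -3/2
4 of 14 · rrbr · max L -2 · min R -3/2 => -7/4
5 of 14 · rrbrb · max L -7/4 · min R -3/2 => -13/8
6 of 14 · rrbrbb · max L -13/8 · min R -3/2 => -25/16
7 of 14 · rrbrbbb · max L -25/16 · min R -3/2 => -49/32
8 of 14 · rrbrbbbr · max L -25/16 · min R -49/32 => -99/64
9 of 14 · rrbrbbbrr · max L -25/16 · min R -99/64 => -199/128
10 of 14 · rrbrbbbrrb · max L -199/128 · min R -99/64 => -397/256
11 of 14 · rrbrbbbrrbb · max L -397/256 · min R -99/64 => -793/512
12 of 14 · rrbrbbbrrbbr · max L -397/256 · min R -793/512 => -1587/1024
13 of 14 · rrbrbbbrrbbrb · max L -1587/1024 · min R -793/512 => -3173/2048
14 of 14 · rrbrbbbrrbbrbb · max L -3173/2048 · min R -793/512 => -6345/4096

-6345/4096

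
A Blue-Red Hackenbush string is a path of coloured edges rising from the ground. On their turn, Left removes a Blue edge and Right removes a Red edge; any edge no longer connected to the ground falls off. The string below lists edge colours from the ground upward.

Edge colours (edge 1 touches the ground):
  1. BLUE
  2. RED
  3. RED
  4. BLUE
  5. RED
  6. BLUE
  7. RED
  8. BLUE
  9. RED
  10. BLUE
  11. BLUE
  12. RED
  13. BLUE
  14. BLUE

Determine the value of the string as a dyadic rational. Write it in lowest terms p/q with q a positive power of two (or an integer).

2743/8192

1 of 14 · B · max L 0 · min R +∞ ⇒ 1
2 of 14 · BR · max L 0 · min R 1 ⇒ 1/2
3 of 14 · BRR · max L 0 · min R 1/2 ⇒ 1/4
4 of 14 · BRRB · max L 1/4 · min R 1/2 ⇒ 3/8
5 of 14 · BRRBR · max L 1/4 · min R 3/8 ⇒ 5/16
6 of 14 · BRRBRB · max L 5/16 · min R 3/8 ⇒ 11/32
7 of 14 · BRRBRBR · max L 5/16 · min R 11/32 ⇒ 21/64
8 of 14 · BRRBRBRB · max L 21/64 · min R 11/32 ⇒ 43/128
9 of 14 · BRRBRBRBR · max L 21/64 · min R 43/128 ⇒ 85/256
10 of 14 · BRRBRBRBRB · max L 85/256 · min R 43/128 ⇒ 171/512
11 of 14 · BRRBRBRBRBB · max L 171/512 · min R 43/128 ⇒ 343/1024
12 of 14 · BRRBRBRBRBBR · max L 171/512 · min R 343/1024 ⇒ 685/2048
13 of 14 · BRRBRBRBRBBRB · max L 685/2048 · min R 343/1024 ⇒ 1371/4096
14 of 14 · BRRBRBRBRBBRBB · max L 1371/4096 · min R 343/1024 ⇒ 2743/8192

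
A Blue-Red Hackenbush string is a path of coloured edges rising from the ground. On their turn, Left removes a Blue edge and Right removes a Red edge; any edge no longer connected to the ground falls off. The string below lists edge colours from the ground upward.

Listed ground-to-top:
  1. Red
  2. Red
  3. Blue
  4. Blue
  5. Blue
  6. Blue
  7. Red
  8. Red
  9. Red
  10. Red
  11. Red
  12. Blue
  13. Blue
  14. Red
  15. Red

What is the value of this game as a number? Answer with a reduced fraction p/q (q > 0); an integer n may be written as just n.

Build g(s[:k]) for k = 1..15, string s = Red Red Blue Blue Blue Blue Red Red Red Red Red Blue Blue Red Red.
g_1 [R]  L=[∅]  R=[0]  => -1
g_2 [RR]  L=[∅]  R=[-1 0]  => -2
g_3 [RRB]  L=[-2]  R=[-1 0]  => -3/2
g_4 [RRBB]  L=[-2 -3/2]  R=[-1 0]  => -5/4
g_5 [RRBBB]  L=[-2 -3/2 -5/4]  R=[-1 0]  => -9/8
g_6 [RRBBBB]  L=[-2 -3/2 -5/4 -9/8]  R=[-1 0]  => -17/16
g_7 [RRBBBBR]  L=[-2 -3/2 -5/4 -9/8]  R=[-17/16 -1 0]  => -35/32
g_8 [RRBBBBRR]  L=[-2 -3/2 -5/4 -9/8]  R=[-35/32 -17/16 -1 0]  => -71/64
g_9 [RRBBBBRRR]  L=[-2 -3/2 -5/4 -9/8]  R=[-71/64 -35/32 -17/16 -1 0]  => -143/128
g_10 [RRBBBBRRRR]  L=[-2 -3/2 -5/4 -9/8]  R=[-143/128 -71/64 -35/32 -17/16 -1 0]  => -287/256
g_11 [RRBBBBRRRRR]  L=[-2 -3/2 -5/4 -9/8]  R=[-287/256 -143/128 -71/64 -35/32 -17/16 -1 0]  => -575/512
g_12 [RRBBBBRRRRRB]  L=[-2 -3/2 -5/4 -9/8 -575/512]  R=[-287/256 -143/128 -71/64 -35/32 -17/16 -1 0]  => -1149/1024
g_13 [RRBBBBRRRRRBB]  L=[-2 -3/2 -5/4 -9/8 -575/512 -1149/1024]  R=[-287/256 -143/128 -71/64 -35/32 -17/16 -1 0]  => -2297/2048
g_14 [RRBBBBRRRRRBBR]  L=[-2 -3/2 -5/4 -9/8 -575/512 -1149/1024]  R=[-2297/2048 -287/256 -143/128 -71/64 -35/32 -17/16 -1 0]  => -4595/4096
g_15 [RRBBBBRRRRRBBRR]  L=[-2 -3/2 -5/4 -9/8 -575/512 -1149/1024]  R=[-4595/4096 -2297/2048 -287/256 -143/128 -71/64 -35/32 -17/16 -1 0]  => -9191/8192

-9191/8192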